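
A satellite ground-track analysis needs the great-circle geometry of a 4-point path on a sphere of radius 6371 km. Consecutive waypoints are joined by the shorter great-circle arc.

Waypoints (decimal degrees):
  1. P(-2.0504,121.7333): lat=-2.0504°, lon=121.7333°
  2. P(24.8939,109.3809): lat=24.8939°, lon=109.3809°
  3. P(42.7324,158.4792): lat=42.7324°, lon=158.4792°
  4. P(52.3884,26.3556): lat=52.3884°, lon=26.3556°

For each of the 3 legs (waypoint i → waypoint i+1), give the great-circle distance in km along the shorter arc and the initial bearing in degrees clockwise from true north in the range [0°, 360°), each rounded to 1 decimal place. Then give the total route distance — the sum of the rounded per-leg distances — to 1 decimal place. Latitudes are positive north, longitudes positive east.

Leg 1: dist=3278.9 km, bearing=336.8°
Leg 2: dist=4869.1 km, bearing=53.3°
Leg 3: dist=8484.0 km, bearing=332.2°
Total: 16632.0 km

Leg 1: φ1=-0.0357862, φ2=0.4344805, Δφ=0.4702667, Δλ=-0.2155901 rad; a=sin²(Δφ/2)+cosφ1·cosφ2·sin²(Δλ/2)=0.0647689528; c=2·atan2(√a, √(1-a))=0.514656017; dist=6371·c=3278.873 ≈ 3278.9 km; running total=3278.9 km
Leg 1 bearing: y=sinΔλ·cosφ2=-0.19404794, x=cosφ1·sinφ2-sinφ1·cosφ2·cosΔλ=0.45237279; θ=atan2(y, x)=-23.2172° <0 so +360° → 336.7828° ≈ 336.8°
Leg 2: φ1=0.4344805, φ2=0.7458211, Δφ=0.3113406, Δλ=0.8569270 rad; a=sin²(Δφ/2)+cosφ1·cosφ2·sin²(Δλ/2)=0.1390511300; c=2·atan2(√a, √(1-a))=0.764255516; dist=6371·c=4869.072 ≈ 4869.1 km; running total=8148.0 km
Leg 2 bearing: y=sinΔλ·cosφ2=0.55518353, x=cosφ1·sinφ2-sinφ1·cosφ2·cosΔλ=0.41307978; θ=atan2(y, x)=53.3492° ≈ 53.3°
Leg 3: φ1=0.7458211, φ2=0.9143501, Δφ=0.1685290, Δλ=-2.3059918 rad; a=sin²(Δφ/2)+cosφ1·cosφ2·sin²(Δλ/2)=0.3815685961; c=2·atan2(√a, √(1-a))=1.331660835; dist=6371·c=8484.011 ≈ 8484.0 km; running total=16632.0 km
Leg 3 bearing: y=sinΔλ·cosφ2=-0.45266341, x=cosφ1·sinφ2-sinφ1·cosφ2·cosΔλ=0.85964635; θ=atan2(y, x)=-27.7699° <0 so +360° → 332.2301° ≈ 332.2°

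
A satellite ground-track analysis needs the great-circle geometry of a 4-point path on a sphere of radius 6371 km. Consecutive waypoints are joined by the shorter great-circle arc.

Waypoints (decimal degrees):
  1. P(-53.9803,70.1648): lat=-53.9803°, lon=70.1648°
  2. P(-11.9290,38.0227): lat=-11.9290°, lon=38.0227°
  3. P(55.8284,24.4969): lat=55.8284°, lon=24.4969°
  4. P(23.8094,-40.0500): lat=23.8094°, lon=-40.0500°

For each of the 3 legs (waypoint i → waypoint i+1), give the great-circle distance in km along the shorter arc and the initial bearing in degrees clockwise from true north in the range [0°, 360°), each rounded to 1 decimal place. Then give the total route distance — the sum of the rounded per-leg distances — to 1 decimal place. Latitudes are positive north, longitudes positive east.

Leg 1: φ1=-0.9421340, φ2=-0.2082003, Δφ=0.7339336, Δλ=-0.5609855 rad; a=sin²(Δφ/2)+cosφ1·cosφ2·sin²(Δλ/2)=0.1728199456; c=2·atan2(√a, √(1-a))=0.857460229; dist=6371·c=5462.879 ≈ 5462.9 km; running total=5462.9 km
Leg 1 bearing: y=sinΔλ·cosφ2=-0.52053163, x=cosφ1·sinφ2-sinφ1·cosφ2·cosΔλ=0.54850677; θ=atan2(y, x)=-43.5010° <0 so +360° → 316.4990° ≈ 316.5°
Leg 2: φ1=-0.2082003, φ2=0.9743894, Δφ=1.1825897, Δλ=-0.2360697 rad; a=sin²(Δφ/2)+cosφ1·cosφ2·sin²(Δλ/2)=0.3183563410; c=2·atan2(√a, √(1-a))=1.199002463; dist=6371·c=7638.845 ≈ 7638.8 km; running total=13101.7 km
Leg 2 bearing: y=sinΔλ·cosφ2=-0.13136596, x=cosφ1·sinφ2-sinφ1·cosφ2·cosΔλ=0.92236940; θ=atan2(y, x)=-8.1057° <0 so +360° → 351.8943° ≈ 351.9°
Leg 3: φ1=0.9743894, φ2=0.4155524, Δφ=-0.5588370, Δλ=-1.1265559 rad; a=sin²(Δφ/2)+cosφ1·cosφ2·sin²(Δλ/2)=0.2225756971; c=2·atan2(√a, √(1-a))=0.982615347; dist=6371·c=6260.242 ≈ 6260.2 km; running total=19361.9 km
Leg 3 bearing: y=sinΔλ·cosφ2=-0.82609150, x=cosφ1·sinφ2-sinφ1·cosφ2·cosΔλ=-0.09856909; θ=atan2(y, x)=-96.8044° <0 so +360° → 263.1956° ≈ 263.2°

Leg 1: dist=5462.9 km, bearing=316.5°
Leg 2: dist=7638.8 km, bearing=351.9°
Leg 3: dist=6260.2 km, bearing=263.2°
Total: 19361.9 km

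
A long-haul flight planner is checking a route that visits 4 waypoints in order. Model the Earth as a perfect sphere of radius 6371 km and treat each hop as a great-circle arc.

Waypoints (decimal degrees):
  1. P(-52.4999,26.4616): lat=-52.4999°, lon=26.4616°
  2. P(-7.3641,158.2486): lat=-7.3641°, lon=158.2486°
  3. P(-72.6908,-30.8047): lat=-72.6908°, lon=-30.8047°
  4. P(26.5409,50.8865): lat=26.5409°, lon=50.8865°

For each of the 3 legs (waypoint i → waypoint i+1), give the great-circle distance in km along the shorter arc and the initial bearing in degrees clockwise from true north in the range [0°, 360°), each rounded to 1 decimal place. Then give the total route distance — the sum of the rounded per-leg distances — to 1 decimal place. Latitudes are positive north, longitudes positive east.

Leg 1: φ1=-0.9162961, φ2=-0.1285278, Δφ=0.7877683, Δλ=2.3001171 rad; a=sin²(Δφ/2)+cosφ1·cosφ2·sin²(Δλ/2)=0.6503119506; c=2·atan2(√a, √(1-a))=1.876143074; dist=6371·c=11952.908 ≈ 11952.9 km; running total=11952.9 km
Leg 1 bearing: y=sinΔλ·cosφ2=0.73947703, x=cosφ1·sinφ2-sinφ1·cosφ2·cosΔλ=-0.60232798; θ=atan2(y, x)=129.1639° ≈ 129.2°
Leg 2: φ1=-0.1285278, φ2=-1.2686938, Δφ=-1.1401660, Δλ=-3.2996025 rad; a=sin²(Δφ/2)+cosφ1·cosφ2·sin²(Δλ/2)=0.5845142756; c=2·atan2(√a, √(1-a))=1.740640282; dist=6371·c=11089.619 ≈ 11089.6 km; running total=23042.5 km
Leg 2 bearing: y=sinΔλ·cosφ2=0.04681701, x=cosφ1·sinφ2-sinφ1·cosφ2·cosΔλ=-0.98449861; θ=atan2(y, x)=177.2774° ≈ 177.3°
Leg 3: φ1=-1.2686938, φ2=0.4632261, Δφ=1.7319199, Δλ=1.4257804 rad; a=sin²(Δφ/2)+cosφ1·cosφ2·sin²(Δλ/2)=0.6940682213; c=2·atan2(√a, √(1-a))=1.969404971; dist=6371·c=12547.079 ≈ 12547.1 km; running total=35589.6 km
Leg 3 bearing: y=sinΔλ·cosφ2=0.88522538, x=cosφ1·sinφ2-sinφ1·cosφ2·cosΔλ=0.25637107; θ=atan2(y, x)=73.8484° ≈ 73.8°

Leg 1: dist=11952.9 km, bearing=129.2°
Leg 2: dist=11089.6 km, bearing=177.3°
Leg 3: dist=12547.1 km, bearing=73.8°
Total: 35589.6 km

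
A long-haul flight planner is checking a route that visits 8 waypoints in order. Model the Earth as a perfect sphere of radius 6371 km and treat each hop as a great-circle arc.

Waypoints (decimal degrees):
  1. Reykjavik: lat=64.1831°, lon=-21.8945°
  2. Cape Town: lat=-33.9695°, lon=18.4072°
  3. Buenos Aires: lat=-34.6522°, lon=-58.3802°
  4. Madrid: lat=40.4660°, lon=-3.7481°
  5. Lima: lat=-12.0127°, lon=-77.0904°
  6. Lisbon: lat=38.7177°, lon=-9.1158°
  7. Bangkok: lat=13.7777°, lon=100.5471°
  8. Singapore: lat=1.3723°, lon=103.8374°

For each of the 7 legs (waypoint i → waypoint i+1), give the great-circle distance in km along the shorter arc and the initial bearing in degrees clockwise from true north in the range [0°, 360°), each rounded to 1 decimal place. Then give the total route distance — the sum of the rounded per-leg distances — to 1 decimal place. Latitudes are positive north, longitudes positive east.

Leg 1: dist=11470.0 km, bearing=146.6°
Leg 2: dist=6864.0 km, bearing=245.4°
Leg 3: dist=10050.6 km, bearing=38.3°
Leg 4: dist=9508.6 km, bearing=250.0°
Leg 5: dist=9009.5 km, bearing=47.1°
Leg 6: dist=10684.3 km, bearing=66.9°
Leg 7: dist=1426.1 km, bearing=165.0°
Total: 59013.1 km

Leg 1: φ1=1.1202064, φ2=-0.5928796, Δφ=-1.7130860, Δλ=0.7033974 rad; a=sin²(Δφ/2)+cosφ1·cosφ2·sin²(Δλ/2)=0.6137673495; c=2·atan2(√a, √(1-a))=1.800341550; dist=6371·c=11469.976 ≈ 11470.0 km; running total=11470.0 km
Leg 1 bearing: y=sinΔλ·cosφ2=0.53642425, x=cosφ1·sinφ2-sinφ1·cosφ2·cosΔλ=-0.81269735; θ=atan2(y, x)=146.5730° ≈ 146.6°
Leg 2: φ1=-0.5928796, φ2=-0.6047950, Δφ=-0.0119154, Δλ=-1.3401930 rad; a=sin²(Δφ/2)+cosφ1·cosφ2·sin²(Δλ/2)=0.2631822335; c=2·atan2(√a, √(1-a))=1.077382203; dist=6371·c=6864.002 ≈ 6864.0 km; running total=18334.0 km
Leg 2 bearing: y=sinΔλ·cosφ2=-0.80084287, x=cosφ1·sinφ2-sinφ1·cosφ2·cosΔλ=-0.36649704; θ=atan2(y, x)=-114.5907° <0 so +360° → 245.4093° ≈ 245.4°
Leg 3: φ1=-0.6047950, φ2=0.7062649, Δφ=1.3110599, Δλ=0.9535100 rad; a=sin²(Δφ/2)+cosφ1·cosφ2·sin²(Δλ/2)=0.5033815880; c=2·atan2(√a, √(1-a))=1.577559554; dist=6371·c=10050.632 ≈ 10050.6 km; running total=28384.6 km
Leg 3 bearing: y=sinΔλ·cosφ2=0.62038888, x=cosφ1·sinφ2-sinφ1·cosφ2·cosΔλ=0.78426519; θ=atan2(y, x)=38.3456° ≈ 38.3°
Leg 4: φ1=0.7062649, φ2=-0.2096612, Δφ=-0.9159261, Δλ=-1.2800646 rad; a=sin²(Δφ/2)+cosφ1·cosφ2·sin²(Δλ/2)=0.4608835447; c=2·atan2(√a, √(1-a))=1.492483393; dist=6371·c=9508.612 ≈ 9508.6 km; running total=37893.2 km
Leg 4 bearing: y=sinΔλ·cosφ2=-0.93705486, x=cosφ1·sinφ2-sinφ1·cosφ2·cosΔλ=-0.34030545; θ=atan2(y, x)=-109.9592° <0 so +360° → 250.0408° ≈ 250.0°
Leg 5: φ1=-0.2096612, φ2=0.6757513, Δφ=0.8854125, Δλ=1.1863806 rad; a=sin²(Δφ/2)+cosφ1·cosφ2·sin²(Δλ/2)=0.4219929344; c=2·atan2(√a, √(1-a))=1.414142253; dist=6371·c=9009.500 ≈ 9009.5 km; running total=46902.7 km
Leg 5 bearing: y=sinΔλ·cosφ2=0.72329371, x=cosφ1·sinφ2-sinφ1·cosφ2·cosΔλ=0.67268552; θ=atan2(y, x)=47.0762° ≈ 47.1°
Leg 6: φ1=0.6757513, φ2=0.2404662, Δφ=-0.4352851, Δλ=1.9139787 rad; a=sin²(Δφ/2)+cosφ1·cosφ2·sin²(Δλ/2)=0.5530110939; c=2·atan2(√a, √(1-a))=1.677018153; dist=6371·c=10684.283 ≈ 10684.3 km; running total=57587.0 km
Leg 6 bearing: y=sinΔλ·cosφ2=0.91459346, x=cosφ1·sinφ2-sinφ1·cosφ2·cosΔλ=0.39022827; θ=atan2(y, x)=66.8936° ≈ 66.9°
Leg 7: φ1=0.2404662, φ2=0.0239512, Δφ=-0.2165151, Δλ=0.0574266 rad; a=sin²(Δφ/2)+cosφ1·cosφ2·sin²(Δλ/2)=0.0124742633; c=2·atan2(√a, √(1-a))=0.223843519; dist=6371·c=1426.107 ≈ 1426.1 km; running total=59013.1 km
Leg 7 bearing: y=sinΔλ·cosφ2=0.05737855, x=cosφ1·sinφ2-sinφ1·cosφ2·cosΔλ=-0.21443490; θ=atan2(y, x)=165.0197° ≈ 165.0°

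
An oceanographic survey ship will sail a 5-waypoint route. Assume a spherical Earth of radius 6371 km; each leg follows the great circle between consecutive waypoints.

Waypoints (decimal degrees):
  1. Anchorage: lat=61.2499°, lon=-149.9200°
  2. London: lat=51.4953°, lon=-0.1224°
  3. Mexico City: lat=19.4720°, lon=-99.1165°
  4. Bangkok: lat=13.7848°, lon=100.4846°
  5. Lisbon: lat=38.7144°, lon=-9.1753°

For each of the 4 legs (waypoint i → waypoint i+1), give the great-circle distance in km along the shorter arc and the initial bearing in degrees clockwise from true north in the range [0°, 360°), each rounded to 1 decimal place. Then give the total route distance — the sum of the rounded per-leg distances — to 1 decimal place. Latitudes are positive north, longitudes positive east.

Leg 1: φ1=1.0690124, φ2=0.8987625, Δφ=-0.1702499, Δλ=2.6144613 rad; a=sin²(Δφ/2)+cosφ1·cosφ2·sin²(Δλ/2)=0.2863582416; c=2·atan2(√a, √(1-a))=1.129310259; dist=6371·c=7194.836 ≈ 7194.8 km; running total=7194.8 km
Leg 1 bearing: y=sinΔλ·cosφ2=0.31319211, x=cosφ1·sinφ2-sinφ1·cosφ2·cosΔλ=0.84813884; θ=atan2(y, x)=20.2677° ≈ 20.3°
Leg 2: φ1=0.8987625, φ2=0.3398505, Δφ=-0.5589120, Δλ=-1.7277730 rad; a=sin²(Δφ/2)+cosφ1·cosφ2·sin²(Δλ/2)=0.4154501300; c=2·atan2(√a, √(1-a))=1.400880143; dist=6371·c=8925.007 ≈ 8925.0 km; running total=16119.8 km
Leg 2 bearing: y=sinΔλ·cosφ2=-0.93121220, x=cosφ1·sinφ2-sinφ1·cosφ2·cosΔλ=0.32287631; θ=atan2(y, x)=-70.8772° <0 so +360° → 289.1228° ≈ 289.1°
Leg 3: φ1=0.3398505, φ2=0.2405901, Δφ=-0.0992604, Δλ=3.4836964 rad; a=sin²(Δφ/2)+cosφ1·cosφ2·sin²(Δλ/2)=0.8915800606; c=2·atan2(√a, √(1-a))=2.470528055; dist=6371·c=15739.734 ≈ 15739.7 km; running total=31859.5 km
Leg 3 bearing: y=sinΔλ·cosφ2=-0.32580730, x=cosφ1·sinφ2-sinφ1·cosφ2·cosΔλ=0.52963179; θ=atan2(y, x)=-31.5981° <0 so +360° → 328.4019° ≈ 328.4°
Leg 4: φ1=0.2405901, φ2=0.6756937, Δφ=0.4351036, Δλ=-1.9139263 rad; a=sin²(Δφ/2)+cosφ1·cosφ2·sin²(Δλ/2)=0.5529621379; c=2·atan2(√a, √(1-a))=1.676919687; dist=6371·c=10683.655 ≈ 10683.7 km; running total=42543.2 km
Leg 4 bearing: y=sinΔλ·cosφ2=-0.73478818, x=cosφ1·sinφ2-sinφ1·cosφ2·cosΔλ=0.66997491; θ=atan2(y, x)=-47.6417° <0 so +360° → 312.3583° ≈ 312.4°

Leg 1: dist=7194.8 km, bearing=20.3°
Leg 2: dist=8925.0 km, bearing=289.1°
Leg 3: dist=15739.7 km, bearing=328.4°
Leg 4: dist=10683.7 km, bearing=312.4°
Total: 42543.2 km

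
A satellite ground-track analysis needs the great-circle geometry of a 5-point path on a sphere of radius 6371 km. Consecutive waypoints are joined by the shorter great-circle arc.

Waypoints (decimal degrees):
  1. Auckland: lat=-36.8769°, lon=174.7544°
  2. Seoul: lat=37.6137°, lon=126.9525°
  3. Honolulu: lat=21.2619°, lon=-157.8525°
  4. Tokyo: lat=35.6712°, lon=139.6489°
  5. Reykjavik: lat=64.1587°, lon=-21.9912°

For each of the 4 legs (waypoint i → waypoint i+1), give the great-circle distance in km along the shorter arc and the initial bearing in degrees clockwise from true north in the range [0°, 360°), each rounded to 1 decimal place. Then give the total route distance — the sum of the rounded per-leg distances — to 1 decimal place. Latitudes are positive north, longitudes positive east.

Leg 1: φ1=-0.6436233, φ2=0.6564829, Δφ=1.3001062, Δλ=-0.8343005 rad; a=sin²(Δφ/2)+cosφ1·cosφ2·sin²(Δλ/2)=0.4703178055; c=2·atan2(√a, √(1-a))=1.511397014; dist=6371·c=9629.110 ≈ 9629.1 km; running total=9629.1 km
Leg 1 bearing: y=sinΔλ·cosφ2=-0.58684136, x=cosφ1·sinφ2-sinφ1·cosφ2·cosΔλ=0.80752281; θ=atan2(y, x)=-36.0066° <0 so +360° → 323.9934° ≈ 324.0°
Leg 2: φ1=0.6564829, φ2=0.3710902, Δφ=-0.2853927, Δλ=-4.9707850 rad; a=sin²(Δφ/2)+cosφ1·cosφ2·sin²(Δλ/2)=0.2950173883; c=2·atan2(√a, √(1-a))=1.148380393; dist=6371·c=7316.331 ≈ 7316.3 km; running total=16945.4 km
Leg 2 bearing: y=sinΔλ·cosφ2=0.90099343, x=cosφ1·sinφ2-sinφ1·cosφ2·cosΔλ=0.14191319; θ=atan2(y, x)=81.0490° ≈ 81.0°
Leg 3: φ1=0.3710902, φ2=0.6225799, Δφ=0.2514897, Δλ=5.1923790 rad; a=sin²(Δφ/2)+cosφ1·cosφ2·sin²(Δλ/2)=0.2194701786; c=2·atan2(√a, √(1-a))=0.975130972; dist=6371·c=6212.559 ≈ 6212.6 km; running total=23158.0 km
Leg 3 bearing: y=sinΔλ·cosφ2=-0.72057781, x=cosφ1·sinφ2-sinφ1·cosφ2·cosΔλ=0.40740606; θ=atan2(y, x)=-60.5167° <0 so +360° → 299.4833° ≈ 299.5°
Leg 4: φ1=0.6225799, φ2=1.1197806, Δφ=0.4972007, Δλ=-2.8211519 rad; a=sin²(Δφ/2)+cosφ1·cosφ2·sin²(Δλ/2)=0.4056257447; c=2·atan2(√a, √(1-a))=1.380908733; dist=6371·c=8797.770 ≈ 8797.8 km; running total=31955.8 km
Leg 4 bearing: y=sinΔλ·cosφ2=-0.13729559, x=cosφ1·sinφ2-sinφ1·cosφ2·cosΔλ=0.97238054; θ=atan2(y, x)=-8.0368° <0 so +360° → 351.9632° ≈ 352.0°

Leg 1: dist=9629.1 km, bearing=324.0°
Leg 2: dist=7316.3 km, bearing=81.0°
Leg 3: dist=6212.6 km, bearing=299.5°
Leg 4: dist=8797.8 km, bearing=352.0°
Total: 31955.8 km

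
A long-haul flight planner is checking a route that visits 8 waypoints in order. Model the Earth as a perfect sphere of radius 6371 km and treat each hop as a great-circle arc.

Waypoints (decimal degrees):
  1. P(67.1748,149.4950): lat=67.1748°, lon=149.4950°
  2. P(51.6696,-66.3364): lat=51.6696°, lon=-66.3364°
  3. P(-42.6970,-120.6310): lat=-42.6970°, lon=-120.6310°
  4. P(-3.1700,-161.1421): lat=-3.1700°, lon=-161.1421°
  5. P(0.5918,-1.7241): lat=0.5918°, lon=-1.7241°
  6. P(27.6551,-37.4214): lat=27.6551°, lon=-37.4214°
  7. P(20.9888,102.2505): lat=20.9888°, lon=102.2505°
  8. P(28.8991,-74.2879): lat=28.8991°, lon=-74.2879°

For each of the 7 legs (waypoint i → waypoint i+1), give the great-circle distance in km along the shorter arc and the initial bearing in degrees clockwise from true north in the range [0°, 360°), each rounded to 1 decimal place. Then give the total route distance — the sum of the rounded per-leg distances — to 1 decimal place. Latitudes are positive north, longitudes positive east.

Leg 1: φ1=1.1724214, φ2=0.9018046, Δφ=-0.2706168, Δλ=-3.7669686 rad; a=sin²(Δφ/2)+cosφ1·cosφ2·sin²(Δλ/2)=0.2360173457; c=2·atan2(√a, √(1-a))=1.014593374; dist=6371·c=6463.974 ≈ 6464.0 km; running total=6464.0 km
Leg 1 bearing: y=sinΔλ·cosφ2=0.36306364, x=cosφ1·sinφ2-sinφ1·cosφ2·cosΔλ=0.76774829; θ=atan2(y, x)=25.3092° ≈ 25.3°
Leg 2: φ1=0.9018046, φ2=-0.7452032, Δφ=-1.6470079, Δλ=-0.9476195 rad; a=sin²(Δφ/2)+cosφ1·cosφ2·sin²(Δλ/2)=0.6329650402; c=2·atan2(√a, √(1-a))=1.839964942; dist=6371·c=11722.417 ≈ 11722.4 km; running total=18186.4 km
Leg 2 bearing: y=sinΔλ·cosφ2=-0.59680045, x=cosφ1·sinφ2-sinφ1·cosφ2·cosΔλ=-0.75704057; θ=atan2(y, x)=-141.7501° <0 so +360° → 218.2499° ≈ 218.2°
Leg 3: φ1=-0.7452032, φ2=-0.0553269, Δφ=0.6898763, Δλ=-0.7070521 rad; a=sin²(Δφ/2)+cosφ1·cosφ2·sin²(Δλ/2)=0.2022939020; c=2·atan2(√a, √(1-a))=0.933017724; dist=6371·c=5944.256 ≈ 5944.3 km; running total=24130.7 km
Leg 3 bearing: y=sinΔλ·cosφ2=-0.64860138, x=cosφ1·sinφ2-sinφ1·cosφ2·cosΔλ=0.47413139; θ=atan2(y, x)=-53.8330° <0 so +360° → 306.1670° ≈ 306.2°
Leg 4: φ1=-0.0553269, φ2=0.0103289, Δφ=0.0656558, Δλ=2.7823690 rad; a=sin²(Δφ/2)+cosφ1·cosφ2·sin²(Δλ/2)=0.9676294249; c=2·atan2(√a, √(1-a))=2.779785974; dist=6371·c=17710.016 ≈ 17710.0 km; running total=41840.7 km
Leg 4 bearing: y=sinΔλ·cosφ2=0.35152881, x=cosφ1·sinφ2-sinφ1·cosφ2·cosΔλ=-0.04145337; θ=atan2(y, x)=96.7254° ≈ 96.7°
Leg 5: φ1=0.0103289, φ2=0.4826725, Δφ=0.4723437, Δλ=-0.6230354 rad; a=sin²(Δφ/2)+cosφ1·cosφ2·sin²(Δλ/2)=0.1379554005; c=2·atan2(√a, √(1-a))=0.761083413; dist=6371·c=4848.862 ≈ 4848.9 km; running total=46689.6 km
Leg 5 bearing: y=sinΔλ·cosφ2=-0.51684218, x=cosφ1·sinφ2-sinφ1·cosφ2·cosΔλ=0.45669354; θ=atan2(y, x)=-48.5355° <0 so +360° → 311.4645° ≈ 311.5°
Leg 6: φ1=0.4826725, φ2=0.3663237, Δφ=-0.1163489, Δλ=2.4377345 rad; a=sin²(Δφ/2)+cosφ1·cosφ2·sin²(Δλ/2)=0.7321020420; c=2·atan2(√a, √(1-a))=2.053532126; dist=6371·c=13083.053 ≈ 13083.1 km; running total=59772.7 km
Leg 6 bearing: y=sinΔλ·cosφ2=0.60422473, x=cosφ1·sinφ2-sinφ1·cosφ2·cosΔλ=0.64763188; θ=atan2(y, x)=43.0141° ≈ 43.0°
Leg 7: φ1=0.3663237, φ2=0.5043844, Δφ=0.1380608, Δλ=-3.0811763 rad; a=sin²(Δφ/2)+cosφ1·cosφ2·sin²(Δλ/2)=0.8213969138; c=2·atan2(√a, √(1-a))=2.268936145; dist=6371·c=14455.392 ≈ 14455.4 km; running total=74228.1 km
Leg 7 bearing: y=sinΔλ·cosφ2=-0.05286063, x=cosφ1·sinφ2-sinφ1·cosφ2·cosΔλ=0.76421322; θ=atan2(y, x)=-3.9568° <0 so +360° → 356.0432° ≈ 356.0°

Leg 1: dist=6464.0 km, bearing=25.3°
Leg 2: dist=11722.4 km, bearing=218.2°
Leg 3: dist=5944.3 km, bearing=306.2°
Leg 4: dist=17710.0 km, bearing=96.7°
Leg 5: dist=4848.9 km, bearing=311.5°
Leg 6: dist=13083.1 km, bearing=43.0°
Leg 7: dist=14455.4 km, bearing=356.0°
Total: 74228.1 km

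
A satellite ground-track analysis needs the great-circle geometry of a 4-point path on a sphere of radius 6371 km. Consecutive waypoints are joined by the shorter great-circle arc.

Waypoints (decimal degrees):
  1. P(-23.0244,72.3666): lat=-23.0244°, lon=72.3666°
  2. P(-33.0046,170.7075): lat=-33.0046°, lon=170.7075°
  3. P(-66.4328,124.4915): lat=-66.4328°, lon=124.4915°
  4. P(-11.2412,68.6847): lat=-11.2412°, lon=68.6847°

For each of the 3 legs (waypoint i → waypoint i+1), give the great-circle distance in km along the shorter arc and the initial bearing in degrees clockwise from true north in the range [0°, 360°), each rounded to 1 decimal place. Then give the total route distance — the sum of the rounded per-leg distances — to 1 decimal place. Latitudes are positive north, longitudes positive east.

Leg 1: dist=9362.4 km, bearing=123.5°
Leg 2: dist=4782.0 km, bearing=205.0°
Leg 3: dist=7392.3 km, bearing=297.8°
Total: 21536.7 km

Leg 1: φ1=-0.4018516, φ2=-0.5760389, Δφ=-0.1741874, Δλ=1.7163725 rad; a=sin²(Δφ/2)+cosφ1·cosφ2·sin²(Δλ/2)=0.4494574920; c=2·atan2(√a, √(1-a))=1.469538364; dist=6371·c=9362.429 ≈ 9362.4 km; running total=9362.4 km
Leg 1 bearing: y=sinΔλ·cosφ2=0.82975625, x=cosφ1·sinφ2-sinφ1·cosφ2·cosΔλ=-0.54889560; θ=atan2(y, x)=123.4852° ≈ 123.5°
Leg 2: φ1=-0.5760389, φ2=-1.1594711, Δφ=-0.5834322, Δλ=-0.8066214 rad; a=sin²(Δφ/2)+cosφ1·cosφ2·sin²(Δλ/2)=0.1343581115; c=2·atan2(√a, √(1-a))=0.750594102; dist=6371·c=4782.035 ≈ 4782.0 km; running total=14144.4 km
Leg 2 bearing: y=sinΔλ·cosφ2=-0.28865460, x=cosφ1·sinφ2-sinφ1·cosφ2·cosΔλ=-0.61798265; θ=atan2(y, x)=-154.9631° <0 so +360° → 205.0369° ≈ 205.0°
Leg 3: φ1=-1.1594711, φ2=-0.1961960, Δφ=0.9632751, Δλ=-0.9740124 rad; a=sin²(Δφ/2)+cosφ1·cosφ2·sin²(Δλ/2)=0.3004676162; c=2·atan2(√a, √(1-a))=1.160299676; dist=6371·c=7392.269 ≈ 7392.3 km; running total=21536.7 km
Leg 3 bearing: y=sinΔλ·cosφ2=-0.81127865, x=cosφ1·sinφ2-sinφ1·cosφ2·cosΔλ=0.42728710; θ=atan2(y, x)=-62.2250° <0 so +360° → 297.7750° ≈ 297.8°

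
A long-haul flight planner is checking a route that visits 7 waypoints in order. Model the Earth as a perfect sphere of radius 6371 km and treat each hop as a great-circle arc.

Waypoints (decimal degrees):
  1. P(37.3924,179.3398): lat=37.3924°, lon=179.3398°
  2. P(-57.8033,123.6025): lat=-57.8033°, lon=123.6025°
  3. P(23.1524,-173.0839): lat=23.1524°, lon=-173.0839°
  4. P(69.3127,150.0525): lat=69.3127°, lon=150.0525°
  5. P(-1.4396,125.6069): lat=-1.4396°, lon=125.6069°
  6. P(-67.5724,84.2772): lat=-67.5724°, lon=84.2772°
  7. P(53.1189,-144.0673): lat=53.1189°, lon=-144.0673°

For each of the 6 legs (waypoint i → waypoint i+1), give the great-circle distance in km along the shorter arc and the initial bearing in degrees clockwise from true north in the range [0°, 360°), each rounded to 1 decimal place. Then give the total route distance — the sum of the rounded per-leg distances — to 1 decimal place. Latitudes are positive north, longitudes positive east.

Leg 1: dist=11786.1 km, bearing=207.3°
Leg 2: dist=10727.0 km, bearing=55.8°
Leg 3: dist=5684.2 km, bearing=344.2°
Leg 4: dist=8079.7 km, bearing=205.7°
Leg 5: dist=8002.0 km, bearing=195.4°
Leg 6: dist=17020.7 km, bearing=98.1°
Total: 61299.7 km

Leg 1: φ1=0.6526205, φ2=-1.0088579, Δφ=-1.6614784, Δλ=-0.9727994 rad; a=sin²(Δφ/2)+cosφ1·cosφ2·sin²(Δλ/2)=0.6377787985; c=2·atan2(√a, √(1-a))=1.849966035; dist=6371·c=11786.134 ≈ 11786.1 km; running total=11786.1 km
Leg 1 bearing: y=sinΔλ·cosφ2=-0.44036330, x=cosφ1·sinφ2-sinφ1·cosφ2·cosΔλ=-0.85448708; θ=atan2(y, x)=-152.7355° <0 so +360° → 207.2645° ≈ 207.3°
Leg 2: φ1=-1.0088579, φ2=0.4040856, Δφ=1.4129435, Δλ=-5.1781545 rad; a=sin²(Δφ/2)+cosφ1·cosφ2·sin²(Δλ/2)=0.5563463031; c=2·atan2(√a, √(1-a))=1.683728832; dist=6371·c=10727.036 ≈ 10727.0 km; running total=22513.1 km
Leg 2 bearing: y=sinΔλ·cosφ2=0.82151935, x=cosφ1·sinφ2-sinφ1·cosφ2·cosΔλ=0.55893321; θ=atan2(y, x)=55.7700° ≈ 55.8°
Leg 3: φ1=0.4040856, φ2=1.2097348, Δφ=0.8056492, Δλ=5.6397941 rad; a=sin²(Δφ/2)+cosφ1·cosφ2·sin²(Δλ/2)=0.1861493477; c=2·atan2(√a, √(1-a))=0.892199541; dist=6371·c=5684.203 ≈ 5684.2 km; running total=28197.3 km
Leg 3 bearing: y=sinΔλ·cosφ2=-0.21192943, x=cosφ1·sinφ2-sinφ1·cosφ2·cosΔλ=0.74905073; θ=atan2(y, x)=-15.7978° <0 so +360° → 344.2022° ≈ 344.2°
Leg 4: φ1=1.2097348, φ2=-0.0251258, Δφ=-1.2348606, Δλ=-0.4266562 rad; a=sin²(Δφ/2)+cosφ1·cosφ2·sin²(Δλ/2)=0.3510030322; c=2·atan2(√a, √(1-a))=1.268205906; dist=6371·c=8079.740 ≈ 8079.7 km; running total=36277.0 km
Leg 4 bearing: y=sinΔλ·cosφ2=-0.41369847, x=cosφ1·sinφ2-sinφ1·cosφ2·cosΔλ=-0.86026344; θ=atan2(y, x)=-154.3172° <0 so +360° → 205.6828° ≈ 205.7°
Leg 5: φ1=-0.0251258, φ2=-1.1793609, Δφ=-1.1542351, Δλ=-0.7213393 rad; a=sin²(Δφ/2)+cosφ1·cosφ2·sin²(Δλ/2)=0.3451895334; c=2·atan2(√a, √(1-a))=1.256001977; dist=6371·c=8001.989 ≈ 8002.0 km; running total=44279.0 km
Leg 5 bearing: y=sinΔλ·cosφ2=-0.25194953, x=cosφ1·sinφ2-sinφ1·cosφ2·cosΔλ=-0.91687312; θ=atan2(y, x)=-164.6348° <0 so +360° → 195.3652° ≈ 195.4°
Leg 6: φ1=-1.1793609, φ2=0.9270997, Δφ=2.1064606, Δλ=-3.9853634 rad; a=sin²(Δφ/2)+cosφ1·cosφ2·sin²(Δλ/2)=0.9457829004; c=2·atan2(√a, √(1-a))=2.671587161; dist=6371·c=17020.682 ≈ 17020.7 km; running total=61299.7 km
Leg 6 bearing: y=sinΔλ·cosφ2=0.44840963, x=cosφ1·sinφ2-sinφ1·cosφ2·cosΔλ=-0.06355491; θ=atan2(y, x)=98.0670° ≈ 98.1°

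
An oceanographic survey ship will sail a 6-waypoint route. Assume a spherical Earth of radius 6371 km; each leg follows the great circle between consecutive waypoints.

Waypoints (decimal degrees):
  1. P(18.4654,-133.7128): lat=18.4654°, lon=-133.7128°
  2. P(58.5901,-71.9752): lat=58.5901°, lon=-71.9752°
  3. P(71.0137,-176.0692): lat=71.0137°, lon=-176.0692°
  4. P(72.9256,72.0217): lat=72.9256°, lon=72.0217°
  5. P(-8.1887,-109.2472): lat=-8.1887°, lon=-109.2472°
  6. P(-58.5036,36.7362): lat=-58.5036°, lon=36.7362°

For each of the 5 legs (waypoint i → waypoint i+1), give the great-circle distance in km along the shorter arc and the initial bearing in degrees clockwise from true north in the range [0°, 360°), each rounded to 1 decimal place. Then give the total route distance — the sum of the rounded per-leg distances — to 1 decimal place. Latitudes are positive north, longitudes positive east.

Leg 1: φ1=0.3222820, φ2=1.0225902, Δφ=0.7003081, Δλ=1.0775244 rad; a=sin²(Δφ/2)+cosφ1·cosφ2·sin²(Δλ/2)=0.2478067865; c=2·atan2(√a, √(1-a))=1.042125092; dist=6371·c=6639.379 ≈ 6639.4 km; running total=6639.4 km
Leg 1 bearing: y=sinΔλ·cosφ2=0.45902907, x=cosφ1·sinφ2-sinφ1·cosφ2·cosΔλ=0.73135945; θ=atan2(y, x)=32.1139° ≈ 32.1°
Leg 2: φ1=1.0225902, φ2=1.2394229, Δφ=0.2168327, Δλ=-1.8167830 rad; a=sin²(Δφ/2)+cosφ1·cosφ2·sin²(Δλ/2)=0.1171296700; c=2·atan2(√a, √(1-a))=0.698604170; dist=6371·c=4450.807 ≈ 4450.8 km; running total=11090.2 km
Leg 2 bearing: y=sinΔλ·cosφ2=-0.31554846, x=cosφ1·sinφ2-sinφ1·cosφ2·cosΔλ=0.56041985; θ=atan2(y, x)=-29.3820° <0 so +360° → 330.6180° ≈ 330.6°
Leg 3: φ1=1.2394229, φ2=1.2727918, Δφ=0.0333689, Δλ=4.3300030 rad; a=sin²(Δφ/2)+cosφ1·cosφ2·sin²(Δλ/2)=0.0658625333; c=2·atan2(√a, √(1-a))=0.519082033; dist=6371·c=3307.072 ≈ 3307.1 km; running total=14397.3 km
Leg 3 bearing: y=sinΔλ·cosφ2=-0.27240761, x=cosφ1·sinφ2-sinφ1·cosφ2·cosΔλ=0.41459948; θ=atan2(y, x)=-33.3064° <0 so +360° → 326.6936° ≈ 326.7°
Leg 4: φ1=1.2727918, φ2=-0.1429198, Δφ=-1.4157116, Δλ=-3.1637391 rad; a=sin²(Δφ/2)+cosφ1·cosφ2·sin²(Δλ/2)=0.7133521275; c=2·atan2(√a, √(1-a))=2.011641799; dist=6371·c=12816.170 ≈ 12816.2 km; running total=27213.5 km
Leg 4 bearing: y=sinΔλ·cosφ2=0.02191889, x=cosφ1·sinφ2-sinφ1·cosφ2·cosΔλ=0.90412557; θ=atan2(y, x)=1.3888° ≈ 1.4°
Leg 5: φ1=-0.1429198, φ2=-1.0210804, Δφ=-0.8781607, Δλ=2.5478910 rad; a=sin²(Δφ/2)+cosφ1·cosφ2·sin²(Δλ/2)=0.6535886644; c=2·atan2(√a, √(1-a))=1.883021860; dist=6371·c=11996.732 ≈ 11996.7 km; running total=39210.2 km
Leg 5 bearing: y=sinΔλ·cosφ2=0.29227301, x=cosφ1·sinφ2-sinφ1·cosφ2·cosΔλ=-0.90565920; θ=atan2(y, x)=162.1141° ≈ 162.1°

Leg 1: dist=6639.4 km, bearing=32.1°
Leg 2: dist=4450.8 km, bearing=330.6°
Leg 3: dist=3307.1 km, bearing=326.7°
Leg 4: dist=12816.2 km, bearing=1.4°
Leg 5: dist=11996.7 km, bearing=162.1°
Total: 39210.2 km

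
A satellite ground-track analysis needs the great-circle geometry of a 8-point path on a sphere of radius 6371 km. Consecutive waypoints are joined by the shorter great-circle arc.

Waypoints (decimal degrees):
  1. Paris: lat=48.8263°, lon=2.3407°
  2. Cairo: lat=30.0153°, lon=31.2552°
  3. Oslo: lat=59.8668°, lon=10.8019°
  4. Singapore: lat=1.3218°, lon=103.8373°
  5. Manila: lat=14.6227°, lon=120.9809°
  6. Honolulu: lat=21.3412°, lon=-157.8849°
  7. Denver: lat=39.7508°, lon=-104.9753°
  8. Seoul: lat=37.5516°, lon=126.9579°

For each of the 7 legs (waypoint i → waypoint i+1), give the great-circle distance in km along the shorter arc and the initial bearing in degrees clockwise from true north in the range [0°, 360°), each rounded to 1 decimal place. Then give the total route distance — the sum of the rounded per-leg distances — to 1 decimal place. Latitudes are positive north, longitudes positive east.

Leg 1: φ1=0.8521797, φ2=0.5238658, Δφ=-0.3283139, Δλ=0.5046532 rad; a=sin²(Δφ/2)+cosφ1·cosφ2·sin²(Δλ/2)=0.0622371996; c=2·atan2(√a, √(1-a))=0.504273766; dist=6371·c=3212.728 ≈ 3212.7 km; running total=3212.7 km
Leg 1 bearing: y=sinΔλ·cosφ2=0.41866211, x=cosφ1·sinφ2-sinφ1·cosφ2·cosΔλ=-0.24119901; θ=atan2(y, x)=119.9470° ≈ 119.9°
Leg 2: φ1=0.5238658, φ2=1.0448728, Δφ=0.5210070, Δλ=-0.3569774 rad; a=sin²(Δφ/2)+cosφ1·cosφ2·sin²(Δλ/2)=0.0800427500; c=2·atan2(√a, √(1-a))=0.573670664; dist=6371·c=3654.856 ≈ 3654.9 km; running total=6867.6 km
Leg 2 bearing: y=sinΔλ·cosφ2=-0.17542497, x=cosφ1·sinφ2-sinφ1·cosφ2·cosΔλ=0.51358515; θ=atan2(y, x)=-18.8586° <0 so +360° → 341.1414° ≈ 341.1°
Leg 3: φ1=1.0448728, φ2=0.0230698, Δφ=-1.0218030, Δλ=1.6237741 rad; a=sin²(Δφ/2)+cosφ1·cosφ2·sin²(Δλ/2)=0.5033127893; c=2·atan2(√a, √(1-a))=1.577421954; dist=6371·c=10049.755 ≈ 10049.8 km; running total=16917.4 km
Leg 3 bearing: y=sinΔλ·cosφ2=0.99833129, x=cosφ1·sinφ2-sinφ1·cosφ2·cosΔλ=0.05736500; θ=atan2(y, x)=86.7113° ≈ 86.7°
Leg 4: φ1=0.0230698, φ2=0.2552143, Δφ=0.2321445, Δλ=0.2992123 rad; a=sin²(Δφ/2)+cosφ1·cosφ2·sin²(Δλ/2)=0.0349025810; c=2·atan2(√a, √(1-a))=0.375853041; dist=6371·c=2394.560 ≈ 2394.6 km; running total=19312.0 km
Leg 4 bearing: y=sinΔλ·cosφ2=0.28521981, x=cosφ1·sinφ2-sinφ1·cosφ2·cosΔλ=0.23105675; θ=atan2(y, x)=50.9890° ≈ 51.0°
Leg 5: φ1=0.2552143, φ2=0.3724742, Δφ=0.1172599, Δλ=-4.8671264 rad; a=sin²(Δφ/2)+cosφ1·cosφ2·sin²(Δλ/2)=0.3846121731; c=2·atan2(√a, √(1-a))=1.337921547; dist=6371·c=8523.898 ≈ 8523.9 km; running total=27835.9 km
Leg 5 bearing: y=sinΔλ·cosφ2=0.92030109, x=cosφ1·sinφ2-sinφ1·cosφ2·cosΔλ=0.31589317; θ=atan2(y, x)=71.0552° ≈ 71.1°
Leg 6: φ1=0.3724742, φ2=0.6937823, Δφ=0.3213081, Δλ=0.9234467 rad; a=sin²(Δφ/2)+cosφ1·cosφ2·sin²(Δλ/2)=0.1677104276; c=2·atan2(√a, √(1-a))=0.843865879; dist=6371·c=5376.270 ≈ 5376.3 km; running total=33212.2 km
Leg 6 bearing: y=sinΔλ·cosφ2=0.61328646, x=cosφ1·sinφ2-sinφ1·cosφ2·cosΔλ=0.42686564; θ=atan2(y, x)=55.1609° ≈ 55.2°
Leg 7: φ1=0.6937823, φ2=0.6553991, Δφ=-0.0383833, Δλ=4.0479980 rad; a=sin²(Δφ/2)+cosφ1·cosφ2·sin²(Δλ/2)=0.4930487651; c=2·atan2(√a, √(1-a))=1.556893409; dist=6371·c=9918.968 ≈ 9919.0 km; running total=43131.2 km
Leg 7 bearing: y=sinΔλ·cosφ2=-0.62416920, x=cosφ1·sinφ2-sinφ1·cosφ2·cosΔλ=0.78116550; θ=atan2(y, x)=-38.6257° <0 so +360° → 321.3743° ≈ 321.4°

Leg 1: dist=3212.7 km, bearing=119.9°
Leg 2: dist=3654.9 km, bearing=341.1°
Leg 3: dist=10049.8 km, bearing=86.7°
Leg 4: dist=2394.6 km, bearing=51.0°
Leg 5: dist=8523.9 km, bearing=71.1°
Leg 6: dist=5376.3 km, bearing=55.2°
Leg 7: dist=9919.0 km, bearing=321.4°
Total: 43131.2 km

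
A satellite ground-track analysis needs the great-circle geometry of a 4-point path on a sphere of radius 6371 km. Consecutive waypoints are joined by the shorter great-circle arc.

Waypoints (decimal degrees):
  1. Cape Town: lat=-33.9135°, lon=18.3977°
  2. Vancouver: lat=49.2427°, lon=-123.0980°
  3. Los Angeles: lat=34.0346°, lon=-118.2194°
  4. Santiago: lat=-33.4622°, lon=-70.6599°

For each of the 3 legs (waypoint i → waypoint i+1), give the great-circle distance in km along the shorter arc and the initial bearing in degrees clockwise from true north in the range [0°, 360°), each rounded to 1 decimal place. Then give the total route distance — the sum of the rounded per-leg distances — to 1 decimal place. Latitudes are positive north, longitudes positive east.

Leg 1: dist=16439.7 km, bearing=310.2°
Leg 2: dist=1738.0 km, bearing=164.8°
Leg 3: dist=8997.2 km, bearing=141.4°
Total: 27174.9 km

Leg 1: φ1=-0.5919022, φ2=0.8594472, Δφ=1.4513495, Δλ=-2.4695658 rad; a=sin²(Δφ/2)+cosφ1·cosφ2·sin²(Δλ/2)=0.9233080704; c=2·atan2(√a, √(1-a))=2.580390893; dist=6371·c=16439.670 ≈ 16439.7 km; running total=16439.7 km
Leg 1 bearing: y=sinΔλ·cosφ2=-0.40645093, x=cosφ1·sinφ2-sinφ1·cosφ2·cosΔλ=0.34356769; θ=atan2(y, x)=-49.7926° <0 so +360° → 310.2074° ≈ 310.2°
Leg 2: φ1=0.8594472, φ2=0.5940158, Δφ=-0.2654314, Δλ=0.0851476 rad; a=sin²(Δφ/2)+cosφ1·cosφ2·sin²(Δλ/2)=0.0184903165; c=2·atan2(√a, √(1-a))=0.272803357; dist=6371·c=1738.030 ≈ 1738.0 km; running total=18177.7 km
Leg 2 bearing: y=sinΔλ·cosφ2=0.07047659, x=cosφ1·sinφ2-sinφ1·cosφ2·cosΔλ=-0.26005144; θ=atan2(y, x)=164.8365° ≈ 164.8°
Leg 3: φ1=0.5940158, φ2=-0.5840256, Δφ=-1.1780414, Δλ=0.8300699 rad; a=sin²(Δφ/2)+cosφ1·cosφ2·sin²(Δλ/2)=0.4210364194; c=2·atan2(√a, √(1-a))=1.412205210; dist=6371·c=8997.159 ≈ 8997.2 km; running total=27174.9 km
Leg 3 bearing: y=sinΔλ·cosφ2=0.61565841, x=cosφ1·sinφ2-sinφ1·cosφ2·cosΔλ=-0.77202573; θ=atan2(y, x)=141.4291° ≈ 141.4°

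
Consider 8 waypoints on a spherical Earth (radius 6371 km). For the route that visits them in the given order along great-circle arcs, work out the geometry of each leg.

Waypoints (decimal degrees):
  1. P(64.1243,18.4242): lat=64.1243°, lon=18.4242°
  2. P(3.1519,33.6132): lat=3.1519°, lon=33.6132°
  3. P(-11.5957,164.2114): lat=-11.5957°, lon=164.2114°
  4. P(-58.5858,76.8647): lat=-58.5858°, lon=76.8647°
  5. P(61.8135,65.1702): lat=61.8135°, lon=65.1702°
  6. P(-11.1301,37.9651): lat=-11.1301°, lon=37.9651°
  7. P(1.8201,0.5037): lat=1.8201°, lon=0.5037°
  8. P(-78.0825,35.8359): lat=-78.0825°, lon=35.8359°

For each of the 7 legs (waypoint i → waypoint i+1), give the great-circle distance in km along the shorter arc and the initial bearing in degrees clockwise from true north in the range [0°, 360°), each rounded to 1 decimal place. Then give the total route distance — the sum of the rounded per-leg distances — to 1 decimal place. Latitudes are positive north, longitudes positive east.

Leg 1: φ1=1.1191802, φ2=0.0550110, Δφ=-1.0641691, Δλ=0.2650981 rad; a=sin²(Δφ/2)+cosφ1·cosφ2·sin²(Δλ/2)=0.2649958047; c=2·atan2(√a, √(1-a))=1.081496043; dist=6371·c=6890.211 ≈ 6890.2 km; running total=6890.2 km
Leg 1 bearing: y=sinΔλ·cosφ2=0.26160756, x=cosφ1·sinφ2-sinφ1·cosφ2·cosΔλ=-0.84300273; θ=atan2(y, x)=162.7594° ≈ 162.8°
Leg 2: φ1=0.0550110, φ2=-0.2023831, Δφ=-0.2573942, Δλ=2.2793686 rad; a=sin²(Δφ/2)+cosφ1·cosφ2·sin²(Δλ/2)=0.8237781685; c=2·atan2(√a, √(1-a))=2.275169544; dist=6371·c=14495.105 ≈ 14495.1 km; running total=21385.3 km
Leg 2 bearing: y=sinΔλ·cosφ2=0.74379486, x=cosφ1·sinφ2-sinφ1·cosφ2·cosΔλ=-0.16565021; θ=atan2(y, x)=102.5554° ≈ 102.6°
Leg 3: φ1=-0.2023831, φ2=-1.0225151, Δφ=-0.8201320, Δλ=-1.5244875 rad; a=sin²(Δφ/2)+cosφ1·cosφ2·sin²(Δλ/2)=0.4024112170; c=2·atan2(√a, √(1-a))=1.374357832; dist=6371·c=8756.034 ≈ 8756.0 km; running total=30141.3 km
Leg 3 bearing: y=sinΔλ·cosφ2=-0.52066238, x=cosφ1·sinφ2-sinφ1·cosφ2·cosΔλ=-0.83115366; θ=atan2(y, x)=-147.9356° <0 so +360° → 212.0644° ≈ 212.1°
Leg 4: φ1=-1.0225151, φ2=1.0788491, Δφ=2.1013642, Δλ=-0.2041075 rad; a=sin²(Δφ/2)+cosφ1·cosφ2·sin²(Δλ/2)=0.7555668399; c=2·atan2(√a, √(1-a))=2.107299598; dist=6371·c=13425.606 ≈ 13425.6 km; running total=43566.9 km
Leg 4 bearing: y=sinΔλ·cosφ2=-0.09574078, x=cosφ1·sinφ2-sinφ1·cosφ2·cosΔλ=0.85415225; θ=atan2(y, x)=-6.3955° <0 so +360° → 353.6045° ≈ 353.6°
Leg 5: φ1=1.0788491, φ2=-0.1942569, Δφ=-1.2731060, Δλ=-0.4748186 rad; a=sin²(Δφ/2)+cosφ1·cosφ2·sin²(Δλ/2)=0.3789784585; c=2·atan2(√a, √(1-a))=1.326325332; dist=6371·c=8450.019 ≈ 8450.0 km; running total=52016.9 km
Leg 5 bearing: y=sinΔλ·cosφ2=-0.44857823, x=cosφ1·sinφ2-sinφ1·cosφ2·cosΔλ=-0.86034454; θ=atan2(y, x)=-152.4627° <0 so +360° → 207.5373° ≈ 207.5°
Leg 6: φ1=-0.1942569, φ2=0.0317667, Δφ=0.2260236, Δλ=-0.6538248 rad; a=sin²(Δφ/2)+cosφ1·cosφ2·sin²(Δλ/2)=0.1138451904; c=2·atan2(√a, √(1-a))=0.688327382; dist=6371·c=4385.334 ≈ 4385.3 km; running total=56402.2 km
Leg 6 bearing: y=sinΔλ·cosφ2=-0.60791995, x=cosφ1·sinφ2-sinφ1·cosφ2·cosΔλ=0.18431275; θ=atan2(y, x)=-73.1334° <0 so +360° → 286.8666° ≈ 286.9°
Leg 7: φ1=0.0317667, φ2=-1.3627967, Δφ=-1.3945635, Δλ=0.6166632 rad; a=sin²(Δφ/2)+cosφ1·cosφ2·sin²(Δλ/2)=0.4313469982; c=2·atan2(√a, √(1-a))=1.433055185; dist=6371·c=9129.995 ≈ 9130.0 km; running total=65532.2 km
Leg 7 bearing: y=sinΔλ·cosφ2=0.11942406, x=cosφ1·sinφ2-sinφ1·cosφ2·cosΔλ=-0.98330308; θ=atan2(y, x)=173.0752° ≈ 173.1°

Leg 1: dist=6890.2 km, bearing=162.8°
Leg 2: dist=14495.1 km, bearing=102.6°
Leg 3: dist=8756.0 km, bearing=212.1°
Leg 4: dist=13425.6 km, bearing=353.6°
Leg 5: dist=8450.0 km, bearing=207.5°
Leg 6: dist=4385.3 km, bearing=286.9°
Leg 7: dist=9130.0 km, bearing=173.1°
Total: 65532.2 km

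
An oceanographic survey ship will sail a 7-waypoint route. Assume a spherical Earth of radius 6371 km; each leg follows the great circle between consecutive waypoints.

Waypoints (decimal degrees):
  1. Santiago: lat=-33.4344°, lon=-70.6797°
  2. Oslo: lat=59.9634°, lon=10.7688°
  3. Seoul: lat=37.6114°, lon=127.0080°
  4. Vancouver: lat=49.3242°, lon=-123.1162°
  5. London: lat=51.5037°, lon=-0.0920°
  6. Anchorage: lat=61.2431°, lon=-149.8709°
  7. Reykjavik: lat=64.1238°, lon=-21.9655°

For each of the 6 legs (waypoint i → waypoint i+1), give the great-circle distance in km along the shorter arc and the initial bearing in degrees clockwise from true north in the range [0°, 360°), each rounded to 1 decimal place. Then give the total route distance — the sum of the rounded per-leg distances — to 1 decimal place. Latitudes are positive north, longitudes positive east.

Leg 1: φ1=-0.5835404, φ2=1.0465588, Δφ=1.6300991, Δλ=1.4215445 rad; a=sin²(Δφ/2)+cosφ1·cosφ2·sin²(Δλ/2)=0.7074369673; c=2·atan2(√a, √(1-a))=1.998600574; dist=6371·c=12733.084 ≈ 12733.1 km; running total=12733.1 km
Leg 1 bearing: y=sinΔλ·cosφ2=0.49498826, x=cosφ1·sinφ2-sinφ1·cosφ2·cosΔλ=0.76345677; θ=atan2(y, x)=32.9574° ≈ 33.0°
Leg 2: φ1=1.0465588, φ2=0.6564428, Δφ=-0.3901160, Δλ=2.0287568 rad; a=sin²(Δφ/2)+cosφ1·cosφ2·sin²(Δλ/2)=0.3234837954; c=2·atan2(√a, √(1-a))=1.209986097; dist=6371·c=7708.821 ≈ 7708.8 km; running total=20441.9 km
Leg 2 bearing: y=sinΔλ·cosφ2=0.71054012, x=cosφ1·sinφ2-sinφ1·cosφ2·cosΔλ=0.60868781; θ=atan2(y, x)=49.4148° ≈ 49.4°
Leg 3: φ1=0.6564428, φ2=0.8608697, Δφ=0.2044269, Δλ=-4.3654908 rad; a=sin²(Δφ/2)+cosφ1·cosφ2·sin²(Δλ/2)=0.3563397196; c=2·atan2(√a, √(1-a))=1.279368060; dist=6371·c=8150.854 ≈ 8150.9 km; running total=28592.8 km
Leg 3 bearing: y=sinΔλ·cosφ2=0.61295289, x=cosφ1·sinφ2-sinφ1·cosφ2·cosΔλ=0.73602694; θ=atan2(y, x)=39.7871° ≈ 39.8°
Leg 4: φ1=0.8608697, φ2=0.8989091, Δφ=0.0380395, Δλ=2.1471773 rad; a=sin²(Δφ/2)+cosφ1·cosφ2·sin²(Δλ/2)=0.3137701360; c=2·atan2(√a, √(1-a))=1.189138280; dist=6371·c=7576.000 ≈ 7576.0 km; running total=36168.8 km
Leg 4 bearing: y=sinΔλ·cosφ2=0.52189908, x=cosφ1·sinφ2-sinφ1·cosφ2·cosΔλ=0.76739501; θ=atan2(y, x)=34.2193° ≈ 34.2°
Leg 5: φ1=0.8989091, φ2=1.0688937, Δφ=0.1699846, Δλ=-2.6141350 rad; a=sin²(Δφ/2)+cosφ1·cosφ2·sin²(Δλ/2)=0.2863201239; c=2·atan2(√a, √(1-a))=1.129225937; dist=6371·c=7194.298 ≈ 7194.3 km; running total=43363.1 km
Leg 5 bearing: y=sinΔλ·cosφ2=-0.24215316, x=cosφ1·sinφ2-sinφ1·cosφ2·cosΔλ=0.87104850; θ=atan2(y, x)=-15.5360° <0 so +360° → 344.4640° ≈ 344.5°
Leg 6: φ1=1.0688937, φ2=1.1191714, Δφ=0.0502777, Δλ=2.2323704 rad; a=sin²(Δφ/2)+cosφ1·cosφ2·sin²(Δλ/2)=0.1701097859; c=2·atan2(√a, √(1-a))=0.850269798; dist=6371·c=5417.069 ≈ 5417.1 km; running total=48780.2 km
Leg 6 bearing: y=sinΔλ·cosφ2=0.34435319, x=cosφ1·sinφ2-sinφ1·cosφ2·cosΔλ=0.66791517; θ=atan2(y, x)=27.2740° ≈ 27.3°

Leg 1: dist=12733.1 km, bearing=33.0°
Leg 2: dist=7708.8 km, bearing=49.4°
Leg 3: dist=8150.9 km, bearing=39.8°
Leg 4: dist=7576.0 km, bearing=34.2°
Leg 5: dist=7194.3 km, bearing=344.5°
Leg 6: dist=5417.1 km, bearing=27.3°
Total: 48780.2 km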